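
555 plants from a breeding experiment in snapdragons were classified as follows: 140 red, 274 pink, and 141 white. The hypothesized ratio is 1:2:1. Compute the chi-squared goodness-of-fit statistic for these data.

Expected counts for N = 555 under a 1:2:1 ratio (total parts = 4):
  red: 555 × 1/4 = 138.75
  pink: 555 × 2/4 = 277.5
  white: 555 × 1/4 = 138.75
χ² = Σ (O − E)² / E
  red: (140 − 138.75)² / 138.75 = 0.0113
  pink: (274 − 277.5)² / 277.5 = 0.0441
  white: (141 − 138.75)² / 138.75 = 0.0365
χ² = 0.0113 + 0.0441 + 0.0365 = 0.0919 ≈ 0.092

0.092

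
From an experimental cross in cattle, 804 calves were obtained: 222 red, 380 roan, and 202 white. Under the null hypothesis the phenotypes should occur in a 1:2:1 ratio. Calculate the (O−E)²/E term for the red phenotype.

2.194

The 1:2:1 ratio has 4 parts, so with N = 804 the expected counts are:
  red: 804 × 1/4 = 201
  roan: 804 × 2/4 = 402
  white: 804 × 1/4 = 201
Contribution of red: (222 − 201)² / 201 = 2.1940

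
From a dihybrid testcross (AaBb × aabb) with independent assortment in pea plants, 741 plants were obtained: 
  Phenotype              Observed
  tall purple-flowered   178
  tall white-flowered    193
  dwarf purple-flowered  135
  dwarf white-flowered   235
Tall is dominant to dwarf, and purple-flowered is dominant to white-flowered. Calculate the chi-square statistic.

A dihybrid testcross with independent assortment gives a 1:1:1:1 ratio.
Expected counts for N = 741 under a 1:1:1:1 ratio (total parts = 4):
  tall purple-flowered: 741 × 1/4 = 185.25
  tall white-flowered: 741 × 1/4 = 185.25
  dwarf purple-flowered: 741 × 1/4 = 185.25
  dwarf white-flowered: 741 × 1/4 = 185.25
χ² = Σ (O − E)² / E
  tall purple-flowered: (178 − 185.25)² / 185.25 = 0.2837
  tall white-flowered: (193 − 185.25)² / 185.25 = 0.3242
  dwarf purple-flowered: (135 − 185.25)² / 185.25 = 13.6306
  dwarf white-flowered: (235 − 185.25)² / 185.25 = 13.3607
χ² = 0.2837 + 0.3242 + 13.6306 + 13.3607 = 27.5992 ≈ 27.599

27.599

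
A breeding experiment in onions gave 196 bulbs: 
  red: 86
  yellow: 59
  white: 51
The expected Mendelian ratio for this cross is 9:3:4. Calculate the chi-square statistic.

18.887

The 9:3:4 ratio has 16 parts, so with N = 196 the expected counts are:
  red: 196 × 9/16 = 110.25
  yellow: 196 × 3/16 = 36.75
  white: 196 × 4/16 = 49
χ² = Σ (O − E)² / E
  red: (86 − 110.25)² / 110.25 = 5.3339
  yellow: (59 − 36.75)² / 36.75 = 13.4711
  white: (51 − 49)² / 49 = 0.0816
χ² = 5.3339 + 13.4711 + 0.0816 = 18.8866 ≈ 18.887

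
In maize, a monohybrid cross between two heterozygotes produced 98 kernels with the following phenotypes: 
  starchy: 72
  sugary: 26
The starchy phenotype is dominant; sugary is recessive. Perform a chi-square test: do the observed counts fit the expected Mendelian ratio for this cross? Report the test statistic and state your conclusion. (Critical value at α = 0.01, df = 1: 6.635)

For a monohybrid cross between heterozygotes with complete dominance, the expected phenotypic ratio is 3:1.
Expected counts for N = 98 under a 3:1 ratio (total parts = 4):
  starchy: 98 × 3/4 = 73.5
  sugary: 98 × 1/4 = 24.5
χ² = Σ (O − E)² / E
  starchy: (72 − 73.5)² / 73.5 = 0.0306
  sugary: (26 − 24.5)² / 24.5 = 0.0918
χ² = 0.0306 + 0.0918 = 0.1224 ≈ 0.122
Degrees of freedom = 2 − 1 = 1; critical value at α = 0.01 is 6.635.
Since 0.122 < 6.635, we fail to reject the null hypothesis — the data are consistent with the 3:1 ratio.

0.122; consistent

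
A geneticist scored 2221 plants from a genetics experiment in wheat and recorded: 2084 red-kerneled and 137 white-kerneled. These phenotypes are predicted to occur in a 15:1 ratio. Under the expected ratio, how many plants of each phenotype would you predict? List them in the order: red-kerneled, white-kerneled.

Expected counts for N = 2221 under a 15:1 ratio (total parts = 16):
  red-kerneled: 2221 × 15/16 = 2082.1875
  white-kerneled: 2221 × 1/16 = 138.8125

2082.1875, 138.8125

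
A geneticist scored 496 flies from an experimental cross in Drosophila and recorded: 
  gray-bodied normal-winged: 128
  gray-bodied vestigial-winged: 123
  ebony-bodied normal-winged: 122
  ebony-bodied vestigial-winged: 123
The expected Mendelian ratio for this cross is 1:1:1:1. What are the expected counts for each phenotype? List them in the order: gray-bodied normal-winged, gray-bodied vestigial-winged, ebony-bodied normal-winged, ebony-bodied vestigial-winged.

Expected counts for N = 496 under a 1:1:1:1 ratio (total parts = 4):
  gray-bodied normal-winged: 496 × 1/4 = 124
  gray-bodied vestigial-winged: 496 × 1/4 = 124
  ebony-bodied normal-winged: 496 × 1/4 = 124
  ebony-bodied vestigial-winged: 496 × 1/4 = 124

124, 124, 124, 124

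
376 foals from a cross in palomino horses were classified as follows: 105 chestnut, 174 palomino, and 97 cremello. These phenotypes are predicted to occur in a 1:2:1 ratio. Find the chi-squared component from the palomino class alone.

1.043

Expected counts for N = 376 under a 1:2:1 ratio (total parts = 4):
  chestnut: 376 × 1/4 = 94
  palomino: 376 × 2/4 = 188
  cremello: 376 × 1/4 = 94
Contribution of palomino: (174 − 188)² / 188 = 1.0426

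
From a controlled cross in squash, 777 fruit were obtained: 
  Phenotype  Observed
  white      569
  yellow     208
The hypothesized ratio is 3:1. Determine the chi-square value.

Expected counts for N = 777 under a 3:1 ratio (total parts = 4):
  white: 777 × 3/4 = 582.75
  yellow: 777 × 1/4 = 194.25
χ² = Σ (O − E)² / E
  white: (569 − 582.75)² / 582.75 = 0.3244
  yellow: (208 − 194.25)² / 194.25 = 0.9733
χ² = 0.3244 + 0.9733 = 1.2977 ≈ 1.298

1.298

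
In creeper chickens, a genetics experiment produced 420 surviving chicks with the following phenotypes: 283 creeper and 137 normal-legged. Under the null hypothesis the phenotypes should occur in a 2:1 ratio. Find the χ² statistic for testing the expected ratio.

Expected counts for N = 420 under a 2:1 ratio (total parts = 3):
  creeper: 420 × 2/3 = 280
  normal-legged: 420 × 1/3 = 140
χ² = Σ (O − E)² / E
  creeper: (283 − 280)² / 280 = 0.0321
  normal-legged: (137 − 140)² / 140 = 0.0643
χ² = 0.0321 + 0.0643 = 0.0964 ≈ 0.096

0.096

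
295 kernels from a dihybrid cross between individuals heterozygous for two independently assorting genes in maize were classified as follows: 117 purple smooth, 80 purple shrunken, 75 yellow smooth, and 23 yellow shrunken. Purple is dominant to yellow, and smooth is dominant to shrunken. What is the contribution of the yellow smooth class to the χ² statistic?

A dihybrid F₂ with independent assortment and complete dominance at both loci gives a 9:3:3:1 phenotypic ratio.
The 9:3:3:1 ratio has 16 parts, so with N = 295 the expected counts are:
  purple smooth: 295 × 9/16 = 165.9375
  purple shrunken: 295 × 3/16 = 55.3125
  yellow smooth: 295 × 3/16 = 55.3125
  yellow shrunken: 295 × 1/16 = 18.4375
Contribution of yellow smooth: (75 − 55.3125)² / 55.3125 = 7.0074

7.007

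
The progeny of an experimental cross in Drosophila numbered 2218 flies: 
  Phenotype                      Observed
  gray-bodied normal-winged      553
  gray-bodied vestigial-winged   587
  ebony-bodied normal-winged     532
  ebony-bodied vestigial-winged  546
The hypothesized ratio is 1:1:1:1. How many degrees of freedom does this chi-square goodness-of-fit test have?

3

A goodness-of-fit test with 4 phenotype classes has df = 4 − 1 = 3.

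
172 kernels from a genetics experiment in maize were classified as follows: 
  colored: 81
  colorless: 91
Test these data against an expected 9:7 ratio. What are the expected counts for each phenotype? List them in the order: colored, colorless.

Expected counts for N = 172 under a 9:7 ratio (total parts = 16):
  colored: 172 × 9/16 = 96.75
  colorless: 172 × 7/16 = 75.25

96.75, 75.25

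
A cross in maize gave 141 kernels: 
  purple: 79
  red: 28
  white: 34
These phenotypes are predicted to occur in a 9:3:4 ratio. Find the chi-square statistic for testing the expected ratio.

Expected counts for N = 141 under a 9:3:4 ratio (total parts = 16):
  purple: 141 × 9/16 = 79.3125
  red: 141 × 3/16 = 26.4375
  white: 141 × 4/16 = 35.25
χ² = Σ (O − E)² / E
  purple: (79 − 79.3125)² / 79.3125 = 0.0012
  red: (28 − 26.4375)² / 26.4375 = 0.0923
  white: (34 − 35.25)² / 35.25 = 0.0443
χ² = 0.0012 + 0.0923 + 0.0443 = 0.1378 ≈ 0.138

0.138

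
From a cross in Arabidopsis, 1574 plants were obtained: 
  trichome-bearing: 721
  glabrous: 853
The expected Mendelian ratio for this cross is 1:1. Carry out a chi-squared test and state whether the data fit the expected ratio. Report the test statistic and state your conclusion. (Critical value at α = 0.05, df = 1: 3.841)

Total ratio parts = 2. Expected numbers out of 1574:
  trichome-bearing: 1574 × 1/2 = 787
  glabrous: 1574 × 1/2 = 787
χ² = Σ (O − E)² / E
  trichome-bearing: (721 − 787)² / 787 = 5.5349
  glabrous: (853 − 787)² / 787 = 5.5349
χ² = 5.5349 + 5.5349 = 11.0698 ≈ 11.070
Degrees of freedom = 2 − 1 = 1; critical value at α = 0.05 is 3.841.
Since 11.070 > 3.841, we reject the null hypothesis — the data do not fit the 1:1 ratio.

11.070; not consistent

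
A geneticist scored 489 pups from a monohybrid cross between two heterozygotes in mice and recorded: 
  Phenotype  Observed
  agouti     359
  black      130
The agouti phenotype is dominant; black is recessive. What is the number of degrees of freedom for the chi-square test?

1

For a monohybrid cross between heterozygotes with complete dominance, the expected phenotypic ratio is 3:1.
A goodness-of-fit test with 2 phenotype classes has df = 2 − 1 = 1.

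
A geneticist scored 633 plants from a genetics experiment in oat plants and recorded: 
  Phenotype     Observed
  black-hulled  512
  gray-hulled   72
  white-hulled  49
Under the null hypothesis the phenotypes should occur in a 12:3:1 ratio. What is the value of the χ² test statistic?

Expected counts for N = 633 under a 12:3:1 ratio (total parts = 16):
  black-hulled: 633 × 12/16 = 474.75
  gray-hulled: 633 × 3/16 = 118.6875
  white-hulled: 633 × 1/16 = 39.5625
χ² = Σ (O − E)² / E
  black-hulled: (512 − 474.75)² / 474.75 = 2.9227
  gray-hulled: (72 − 118.6875)² / 118.6875 = 18.3652
  white-hulled: (49 − 39.5625)² / 39.5625 = 2.2513
χ² = 2.9227 + 18.3652 + 2.2513 = 23.5392 ≈ 23.539

23.539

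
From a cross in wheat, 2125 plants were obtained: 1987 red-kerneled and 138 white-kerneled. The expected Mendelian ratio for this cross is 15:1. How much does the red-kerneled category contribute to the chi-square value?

0.014

Expected counts for N = 2125 under a 15:1 ratio (total parts = 16):
  red-kerneled: 2125 × 15/16 = 1992.1875
  white-kerneled: 2125 × 1/16 = 132.8125
Contribution of red-kerneled: (1987 − 1992.1875)² / 1992.1875 = 0.0135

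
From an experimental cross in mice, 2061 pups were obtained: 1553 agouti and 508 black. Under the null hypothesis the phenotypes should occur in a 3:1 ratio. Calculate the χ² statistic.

Expected counts for N = 2061 under a 3:1 ratio (total parts = 4):
  agouti: 2061 × 3/4 = 1545.75
  black: 2061 × 1/4 = 515.25
χ² = Σ (O − E)² / E
  agouti: (1553 − 1545.75)² / 1545.75 = 0.0340
  black: (508 − 515.25)² / 515.25 = 0.1020
χ² = 0.0340 + 0.1020 = 0.136

0.136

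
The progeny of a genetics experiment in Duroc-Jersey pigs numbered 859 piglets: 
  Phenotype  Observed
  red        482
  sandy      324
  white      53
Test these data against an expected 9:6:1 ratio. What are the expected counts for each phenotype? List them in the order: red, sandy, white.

483.1875, 322.125, 53.6875

Under the 9:6:1 hypothesis (Σ ratio = 16, N = 859):
  red: 859 × 9/16 = 483.1875
  sandy: 859 × 6/16 = 322.125
  white: 859 × 1/16 = 53.6875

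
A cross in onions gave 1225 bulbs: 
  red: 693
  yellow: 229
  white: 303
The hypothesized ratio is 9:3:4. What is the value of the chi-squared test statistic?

Expected counts for N = 1225 under a 9:3:4 ratio (total parts = 16):
  red: 1225 × 9/16 = 689.0625
  yellow: 1225 × 3/16 = 229.6875
  white: 1225 × 4/16 = 306.25
χ² = Σ (O − E)² / E
  red: (693 − 689.0625)² / 689.0625 = 0.0225
  yellow: (229 − 229.6875)² / 229.6875 = 0.0021
  white: (303 − 306.25)² / 306.25 = 0.0345
χ² = 0.0225 + 0.0021 + 0.0345 = 0.0591 ≈ 0.059

0.059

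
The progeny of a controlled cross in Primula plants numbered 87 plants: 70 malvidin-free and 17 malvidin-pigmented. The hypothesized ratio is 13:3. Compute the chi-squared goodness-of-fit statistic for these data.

Under the 13:3 hypothesis (Σ ratio = 16, N = 87):
  malvidin-free: 87 × 13/16 = 70.6875
  malvidin-pigmented: 87 × 3/16 = 16.3125
χ² = Σ (O − E)² / E
  malvidin-free: (70 − 70.6875)² / 70.6875 = 0.0067
  malvidin-pigmented: (17 − 16.3125)² / 16.3125 = 0.0290
χ² = 0.0067 + 0.0290 = 0.0357 ≈ 0.036

0.036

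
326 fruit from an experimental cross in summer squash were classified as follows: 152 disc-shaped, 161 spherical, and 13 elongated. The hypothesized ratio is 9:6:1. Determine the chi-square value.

Under the 9:6:1 hypothesis (Σ ratio = 16, N = 326):
  disc-shaped: 326 × 9/16 = 183.375
  spherical: 326 × 6/16 = 122.25
  elongated: 326 × 1/16 = 20.375
χ² = Σ (O − E)² / E
  disc-shaped: (152 − 183.375)² / 183.375 = 5.3682
  spherical: (161 − 122.25)² / 122.25 = 12.2827
  elongated: (13 − 20.375)² / 20.375 = 2.6695
χ² = 5.3682 + 12.2827 + 2.6695 = 20.3204 ≈ 20.320

20.320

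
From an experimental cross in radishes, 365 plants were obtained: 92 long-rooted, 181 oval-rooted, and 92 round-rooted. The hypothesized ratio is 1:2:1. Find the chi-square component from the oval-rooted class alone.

0.012

The 1:2:1 ratio has 4 parts, so with N = 365 the expected counts are:
  long-rooted: 365 × 1/4 = 91.25
  oval-rooted: 365 × 2/4 = 182.5
  round-rooted: 365 × 1/4 = 91.25
Contribution of oval-rooted: (181 − 182.5)² / 182.5 = 0.0123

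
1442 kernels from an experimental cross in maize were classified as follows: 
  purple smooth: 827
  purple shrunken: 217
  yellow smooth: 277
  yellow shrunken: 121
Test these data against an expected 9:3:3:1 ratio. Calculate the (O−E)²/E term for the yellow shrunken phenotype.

The 9:3:3:1 ratio has 16 parts, so with N = 1442 the expected counts are:
  purple smooth: 1442 × 9/16 = 811.125
  purple shrunken: 1442 × 3/16 = 270.375
  yellow smooth: 1442 × 3/16 = 270.375
  yellow shrunken: 1442 × 1/16 = 90.125
Contribution of yellow shrunken: (121 − 90.125)² / 90.125 = 10.5771

10.577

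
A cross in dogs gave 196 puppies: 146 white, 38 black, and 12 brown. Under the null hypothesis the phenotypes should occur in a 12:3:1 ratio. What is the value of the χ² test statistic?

The 12:3:1 ratio has 16 parts, so with N = 196 the expected counts are:
  white: 196 × 12/16 = 147
  black: 196 × 3/16 = 36.75
  brown: 196 × 1/16 = 12.25
χ² = Σ (O − E)² / E
  white: (146 − 147)² / 147 = 0.0068
  black: (38 − 36.75)² / 36.75 = 0.0425
  brown: (12 − 12.25)² / 12.25 = 0.0051
χ² = 0.0068 + 0.0425 + 0.0051 = 0.0544 ≈ 0.054

0.054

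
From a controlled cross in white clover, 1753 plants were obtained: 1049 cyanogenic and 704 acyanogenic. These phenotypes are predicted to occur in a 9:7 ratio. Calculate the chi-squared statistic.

9.182

Expected counts for N = 1753 under a 9:7 ratio (total parts = 16):
  cyanogenic: 1753 × 9/16 = 986.0625
  acyanogenic: 1753 × 7/16 = 766.9375
χ² = Σ (O − E)² / E
  cyanogenic: (1049 − 986.0625)² / 986.0625 = 4.0171
  acyanogenic: (704 − 766.9375)² / 766.9375 = 5.1649
χ² = 4.0171 + 5.1649 = 9.182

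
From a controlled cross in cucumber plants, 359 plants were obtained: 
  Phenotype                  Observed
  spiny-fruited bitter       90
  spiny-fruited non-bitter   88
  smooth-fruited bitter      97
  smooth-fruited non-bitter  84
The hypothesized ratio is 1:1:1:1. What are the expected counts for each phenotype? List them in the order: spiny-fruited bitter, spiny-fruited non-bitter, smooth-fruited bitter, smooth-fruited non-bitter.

89.75, 89.75, 89.75, 89.75

The 1:1:1:1 ratio has 4 parts, so with N = 359 the expected counts are:
  spiny-fruited bitter: 359 × 1/4 = 89.75
  spiny-fruited non-bitter: 359 × 1/4 = 89.75
  smooth-fruited bitter: 359 × 1/4 = 89.75
  smooth-fruited non-bitter: 359 × 1/4 = 89.75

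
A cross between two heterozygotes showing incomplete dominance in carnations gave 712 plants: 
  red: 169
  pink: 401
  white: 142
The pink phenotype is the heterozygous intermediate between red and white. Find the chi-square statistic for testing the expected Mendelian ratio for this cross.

13.424

With incomplete dominance, a heterozygote × heterozygote cross gives a 1:2:1 phenotypic ratio.
Under the 1:2:1 hypothesis (Σ ratio = 4, N = 712):
  red: 712 × 1/4 = 178
  pink: 712 × 2/4 = 356
  white: 712 × 1/4 = 178
χ² = Σ (O − E)² / E
  red: (169 − 178)² / 178 = 0.4551
  pink: (401 − 356)² / 356 = 5.6882
  white: (142 − 178)² / 178 = 7.2809
χ² = 0.4551 + 5.6882 + 7.2809 = 13.4242 ≈ 13.424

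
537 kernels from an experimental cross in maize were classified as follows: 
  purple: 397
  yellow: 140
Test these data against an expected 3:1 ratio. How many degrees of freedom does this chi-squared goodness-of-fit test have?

A goodness-of-fit test with 2 phenotype classes has df = 2 − 1 = 1.

1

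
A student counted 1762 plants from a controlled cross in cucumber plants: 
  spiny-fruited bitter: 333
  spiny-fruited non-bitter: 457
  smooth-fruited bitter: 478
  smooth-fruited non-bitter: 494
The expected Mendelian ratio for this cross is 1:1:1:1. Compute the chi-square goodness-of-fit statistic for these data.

The 1:1:1:1 ratio has 4 parts, so with N = 1762 the expected counts are:
  spiny-fruited bitter: 1762 × 1/4 = 440.5
  spiny-fruited non-bitter: 1762 × 1/4 = 440.5
  smooth-fruited bitter: 1762 × 1/4 = 440.5
  smooth-fruited non-bitter: 1762 × 1/4 = 440.5
χ² = Σ (O − E)² / E
  spiny-fruited bitter: (333 − 440.5)² / 440.5 = 26.2344
  spiny-fruited non-bitter: (457 − 440.5)² / 440.5 = 0.6180
  smooth-fruited bitter: (478 − 440.5)² / 440.5 = 3.1924
  smooth-fruited non-bitter: (494 − 440.5)² / 440.5 = 6.4977
χ² = 26.2344 + 0.6180 + 3.1924 + 6.4977 = 36.5425 ≈ 36.543

36.543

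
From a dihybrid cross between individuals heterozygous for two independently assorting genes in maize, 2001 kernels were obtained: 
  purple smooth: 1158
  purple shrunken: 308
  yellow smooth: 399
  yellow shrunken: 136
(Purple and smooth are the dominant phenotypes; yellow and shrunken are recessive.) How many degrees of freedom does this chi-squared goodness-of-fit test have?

A dihybrid F₂ with independent assortment and complete dominance at both loci gives a 9:3:3:1 phenotypic ratio.
A goodness-of-fit test with 4 phenotype classes has df = 4 − 1 = 3.

3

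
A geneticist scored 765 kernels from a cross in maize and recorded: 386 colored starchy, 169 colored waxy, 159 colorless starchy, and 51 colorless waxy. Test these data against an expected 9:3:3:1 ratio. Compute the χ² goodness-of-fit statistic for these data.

Total ratio parts = 16. Expected numbers out of 765:
  colored starchy: 765 × 9/16 = 430.3125
  colored waxy: 765 × 3/16 = 143.4375
  colorless starchy: 765 × 3/16 = 143.4375
  colorless waxy: 765 × 1/16 = 47.8125
χ² = Σ (O − E)² / E
  colored starchy: (386 − 430.3125)² / 430.3125 = 4.5632
  colored waxy: (169 − 143.4375)² / 143.4375 = 4.5556
  colorless starchy: (159 − 143.4375)² / 143.4375 = 1.6885
  colorless waxy: (51 − 47.8125)² / 47.8125 = 0.2125
χ² = 4.5632 + 4.5556 + 1.6885 + 0.2125 = 11.0198 ≈ 11.020

11.020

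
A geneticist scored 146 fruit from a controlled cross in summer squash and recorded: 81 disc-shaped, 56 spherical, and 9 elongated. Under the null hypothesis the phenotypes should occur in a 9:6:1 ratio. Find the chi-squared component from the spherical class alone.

0.029

The 9:6:1 ratio has 16 parts, so with N = 146 the expected counts are:
  disc-shaped: 146 × 9/16 = 82.125
  spherical: 146 × 6/16 = 54.75
  elongated: 146 × 1/16 = 9.125
Contribution of spherical: (56 − 54.75)² / 54.75 = 0.0285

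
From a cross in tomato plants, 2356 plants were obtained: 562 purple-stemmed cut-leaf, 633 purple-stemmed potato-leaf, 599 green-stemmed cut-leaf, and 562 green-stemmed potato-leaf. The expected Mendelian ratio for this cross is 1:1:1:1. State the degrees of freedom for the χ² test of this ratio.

3

A goodness-of-fit test with 4 phenotype classes has df = 4 − 1 = 3.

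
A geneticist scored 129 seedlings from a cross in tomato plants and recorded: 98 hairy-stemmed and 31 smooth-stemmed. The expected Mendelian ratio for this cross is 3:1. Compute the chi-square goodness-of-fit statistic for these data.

0.065

Expected counts for N = 129 under a 3:1 ratio (total parts = 4):
  hairy-stemmed: 129 × 3/4 = 96.75
  smooth-stemmed: 129 × 1/4 = 32.25
χ² = Σ (O − E)² / E
  hairy-stemmed: (98 − 96.75)² / 96.75 = 0.0161
  smooth-stemmed: (31 − 32.25)² / 32.25 = 0.0484
χ² = 0.0161 + 0.0484 = 0.0645 ≈ 0.065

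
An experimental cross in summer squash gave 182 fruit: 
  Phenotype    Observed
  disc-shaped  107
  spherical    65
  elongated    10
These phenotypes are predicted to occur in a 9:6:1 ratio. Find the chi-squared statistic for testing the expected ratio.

0.530

Expected counts for N = 182 under a 9:6:1 ratio (total parts = 16):
  disc-shaped: 182 × 9/16 = 102.375
  spherical: 182 × 6/16 = 68.25
  elongated: 182 × 1/16 = 11.375
χ² = Σ (O − E)² / E
  disc-shaped: (107 − 102.375)² / 102.375 = 0.2089
  spherical: (65 − 68.25)² / 68.25 = 0.1548
  elongated: (10 − 11.375)² / 11.375 = 0.1662
χ² = 0.2089 + 0.1548 + 0.1662 = 0.5299 ≈ 0.530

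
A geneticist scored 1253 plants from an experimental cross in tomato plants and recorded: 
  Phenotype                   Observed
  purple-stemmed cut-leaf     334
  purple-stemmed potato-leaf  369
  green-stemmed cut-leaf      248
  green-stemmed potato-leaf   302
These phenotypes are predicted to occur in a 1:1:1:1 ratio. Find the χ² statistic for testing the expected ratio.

Expected counts for N = 1253 under a 1:1:1:1 ratio (total parts = 4):
  purple-stemmed cut-leaf: 1253 × 1/4 = 313.25
  purple-stemmed potato-leaf: 1253 × 1/4 = 313.25
  green-stemmed cut-leaf: 1253 × 1/4 = 313.25
  green-stemmed potato-leaf: 1253 × 1/4 = 313.25
χ² = Σ (O − E)² / E
  purple-stemmed cut-leaf: (334 − 313.25)² / 313.25 = 1.3745
  purple-stemmed potato-leaf: (369 − 313.25)² / 313.25 = 9.9220
  green-stemmed cut-leaf: (248 − 313.25)² / 313.25 = 13.5916
  green-stemmed potato-leaf: (302 − 313.25)² / 313.25 = 0.4040
χ² = 1.3745 + 9.9220 + 13.5916 + 0.4040 = 25.2921 ≈ 25.292

25.292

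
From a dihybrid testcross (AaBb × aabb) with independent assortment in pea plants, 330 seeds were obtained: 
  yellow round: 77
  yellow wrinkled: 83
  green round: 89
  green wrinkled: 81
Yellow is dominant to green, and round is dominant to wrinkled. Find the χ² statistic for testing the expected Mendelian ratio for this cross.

A dihybrid testcross with independent assortment gives a 1:1:1:1 ratio.
Total ratio parts = 4. Expected numbers out of 330:
  yellow round: 330 × 1/4 = 82.5
  yellow wrinkled: 330 × 1/4 = 82.5
  green round: 330 × 1/4 = 82.5
  green wrinkled: 330 × 1/4 = 82.5
χ² = Σ (O − E)² / E
  yellow round: (77 − 82.5)² / 82.5 = 0.3667
  yellow wrinkled: (83 − 82.5)² / 82.5 = 0.0030
  green round: (89 − 82.5)² / 82.5 = 0.5121
  green wrinkled: (81 − 82.5)² / 82.5 = 0.0273
χ² = 0.3667 + 0.0030 + 0.5121 + 0.0273 = 0.9091 ≈ 0.909

0.909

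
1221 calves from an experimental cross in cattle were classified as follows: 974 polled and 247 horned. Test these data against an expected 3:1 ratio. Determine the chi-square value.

14.821

Under the 3:1 hypothesis (Σ ratio = 4, N = 1221):
  polled: 1221 × 3/4 = 915.75
  horned: 1221 × 1/4 = 305.25
χ² = Σ (O − E)² / E
  polled: (974 − 915.75)² / 915.75 = 3.7052
  horned: (247 − 305.25)² / 305.25 = 11.1157
χ² = 3.7052 + 11.1157 = 14.8209 ≈ 14.821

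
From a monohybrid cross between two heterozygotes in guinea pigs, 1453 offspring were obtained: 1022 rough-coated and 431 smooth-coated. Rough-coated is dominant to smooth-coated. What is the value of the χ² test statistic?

For a monohybrid cross between heterozygotes with complete dominance, the expected phenotypic ratio is 3:1.
The 3:1 ratio has 4 parts, so with N = 1453 the expected counts are:
  rough-coated: 1453 × 3/4 = 1089.75
  smooth-coated: 1453 × 1/4 = 363.25
χ² = Σ (O − E)² / E
  rough-coated: (1022 − 1089.75)² / 1089.75 = 4.2120
  smooth-coated: (431 − 363.25)² / 363.25 = 12.6361
χ² = 4.2120 + 12.6361 = 16.8481 ≈ 16.848

16.848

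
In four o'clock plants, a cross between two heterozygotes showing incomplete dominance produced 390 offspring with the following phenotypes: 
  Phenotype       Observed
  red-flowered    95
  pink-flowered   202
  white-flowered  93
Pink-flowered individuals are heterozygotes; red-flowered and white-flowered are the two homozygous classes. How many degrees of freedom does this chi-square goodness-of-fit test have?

With incomplete dominance, a heterozygote × heterozygote cross gives a 1:2:1 phenotypic ratio.
A goodness-of-fit test with 3 phenotype classes has df = 3 − 1 = 2.

2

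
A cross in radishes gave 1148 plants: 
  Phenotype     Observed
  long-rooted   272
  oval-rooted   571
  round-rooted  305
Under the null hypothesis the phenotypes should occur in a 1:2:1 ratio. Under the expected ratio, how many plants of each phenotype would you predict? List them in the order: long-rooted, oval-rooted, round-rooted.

287, 574, 287

Total ratio parts = 4. Expected numbers out of 1148:
  long-rooted: 1148 × 1/4 = 287
  oval-rooted: 1148 × 2/4 = 574
  round-rooted: 1148 × 1/4 = 287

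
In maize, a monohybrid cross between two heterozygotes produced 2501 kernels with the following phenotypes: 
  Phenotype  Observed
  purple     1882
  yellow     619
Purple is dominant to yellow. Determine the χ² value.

0.083

For a monohybrid cross between heterozygotes with complete dominance, the expected phenotypic ratio is 3:1.
Expected counts for N = 2501 under a 3:1 ratio (total parts = 4):
  purple: 2501 × 3/4 = 1875.75
  yellow: 2501 × 1/4 = 625.25
χ² = Σ (O − E)² / E
  purple: (1882 − 1875.75)² / 1875.75 = 0.0208
  yellow: (619 − 625.25)² / 625.25 = 0.0625
χ² = 0.0208 + 0.0625 = 0.0833 ≈ 0.083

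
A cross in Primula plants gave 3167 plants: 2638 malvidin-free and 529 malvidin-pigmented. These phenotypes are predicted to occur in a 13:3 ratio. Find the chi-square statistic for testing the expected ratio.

Total ratio parts = 16. Expected numbers out of 3167:
  malvidin-free: 3167 × 13/16 = 2573.1875
  malvidin-pigmented: 3167 × 3/16 = 593.8125
χ² = Σ (O − E)² / E
  malvidin-free: (2638 − 2573.1875)² / 2573.1875 = 1.6325
  malvidin-pigmented: (529 − 593.8125)² / 593.8125 = 7.0741
χ² = 1.6325 + 7.0741 = 8.7066 ≈ 8.707

8.707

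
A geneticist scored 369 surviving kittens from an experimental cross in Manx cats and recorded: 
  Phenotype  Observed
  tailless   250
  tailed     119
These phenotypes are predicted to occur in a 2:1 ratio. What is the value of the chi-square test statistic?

0.195

The 2:1 ratio has 3 parts, so with N = 369 the expected counts are:
  tailless: 369 × 2/3 = 246
  tailed: 369 × 1/3 = 123
χ² = Σ (O − E)² / E
  tailless: (250 − 246)² / 246 = 0.0650
  tailed: (119 − 123)² / 123 = 0.1301
χ² = 0.0650 + 0.1301 = 0.1951 ≈ 0.195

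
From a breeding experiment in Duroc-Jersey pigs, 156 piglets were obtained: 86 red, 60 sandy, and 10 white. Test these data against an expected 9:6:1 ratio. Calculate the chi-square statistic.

0.080

Total ratio parts = 16. Expected numbers out of 156:
  red: 156 × 9/16 = 87.75
  sandy: 156 × 6/16 = 58.5
  white: 156 × 1/16 = 9.75
χ² = Σ (O − E)² / E
  red: (86 − 87.75)² / 87.75 = 0.0349
  sandy: (60 − 58.5)² / 58.5 = 0.0385
  white: (10 − 9.75)² / 9.75 = 0.0064
χ² = 0.0349 + 0.0385 + 0.0064 = 0.0798 ≈ 0.080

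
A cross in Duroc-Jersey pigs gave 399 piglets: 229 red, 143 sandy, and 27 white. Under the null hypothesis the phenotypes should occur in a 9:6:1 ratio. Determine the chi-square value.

0.557

Under the 9:6:1 hypothesis (Σ ratio = 16, N = 399):
  red: 399 × 9/16 = 224.4375
  sandy: 399 × 6/16 = 149.625
  white: 399 × 1/16 = 24.9375
χ² = Σ (O − E)² / E
  red: (229 − 224.4375)² / 224.4375 = 0.0927
  sandy: (143 − 149.625)² / 149.625 = 0.2933
  white: (27 − 24.9375)² / 24.9375 = 0.1706
χ² = 0.0927 + 0.2933 + 0.1706 = 0.5566 ≈ 0.557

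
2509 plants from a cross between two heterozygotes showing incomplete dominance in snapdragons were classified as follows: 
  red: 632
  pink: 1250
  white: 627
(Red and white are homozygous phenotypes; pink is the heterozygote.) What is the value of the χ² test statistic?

0.052

With incomplete dominance, a heterozygote × heterozygote cross gives a 1:2:1 phenotypic ratio.
Under the 1:2:1 hypothesis (Σ ratio = 4, N = 2509):
  red: 2509 × 1/4 = 627.25
  pink: 2509 × 2/4 = 1254.5
  white: 2509 × 1/4 = 627.25
χ² = Σ (O − E)² / E
  red: (632 − 627.25)² / 627.25 = 0.0360
  pink: (1250 − 1254.5)² / 1254.5 = 0.0161
  white: (627 − 627.25)² / 627.25 = 0.0001
χ² = 0.0360 + 0.0161 + 0.0001 = 0.0522 ≈ 0.052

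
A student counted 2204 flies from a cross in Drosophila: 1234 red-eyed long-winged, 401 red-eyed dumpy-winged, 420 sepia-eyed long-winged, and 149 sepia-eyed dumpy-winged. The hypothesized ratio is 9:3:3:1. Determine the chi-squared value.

1.419

Expected counts for N = 2204 under a 9:3:3:1 ratio (total parts = 16):
  red-eyed long-winged: 2204 × 9/16 = 1239.75
  red-eyed dumpy-winged: 2204 × 3/16 = 413.25
  sepia-eyed long-winged: 2204 × 3/16 = 413.25
  sepia-eyed dumpy-winged: 2204 × 1/16 = 137.75
χ² = Σ (O − E)² / E
  red-eyed long-winged: (1234 − 1239.75)² / 1239.75 = 0.0267
  red-eyed dumpy-winged: (401 − 413.25)² / 413.25 = 0.3631
  sepia-eyed long-winged: (420 − 413.25)² / 413.25 = 0.1103
  sepia-eyed dumpy-winged: (149 − 137.75)² / 137.75 = 0.9188
χ² = 0.0267 + 0.3631 + 0.1103 + 0.9188 = 1.4189 ≈ 1.419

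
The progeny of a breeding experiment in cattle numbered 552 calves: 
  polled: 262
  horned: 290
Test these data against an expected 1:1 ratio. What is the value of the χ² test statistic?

1.420

The 1:1 ratio has 2 parts, so with N = 552 the expected counts are:
  polled: 552 × 1/2 = 276
  horned: 552 × 1/2 = 276
χ² = Σ (O − E)² / E
  polled: (262 − 276)² / 276 = 0.7101
  horned: (290 − 276)² / 276 = 0.7101
χ² = 0.7101 + 0.7101 = 1.4202 ≈ 1.420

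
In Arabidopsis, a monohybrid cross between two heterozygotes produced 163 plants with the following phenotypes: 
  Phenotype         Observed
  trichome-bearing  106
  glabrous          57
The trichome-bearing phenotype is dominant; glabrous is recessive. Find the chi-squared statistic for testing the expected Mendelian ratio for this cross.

8.640

For a monohybrid cross between heterozygotes with complete dominance, the expected phenotypic ratio is 3:1.
Under the 3:1 hypothesis (Σ ratio = 4, N = 163):
  trichome-bearing: 163 × 3/4 = 122.25
  glabrous: 163 × 1/4 = 40.75
χ² = Σ (O − E)² / E
  trichome-bearing: (106 − 122.25)² / 122.25 = 2.1600
  glabrous: (57 − 40.75)² / 40.75 = 6.4801
χ² = 2.1600 + 6.4801 = 8.6401 ≈ 8.640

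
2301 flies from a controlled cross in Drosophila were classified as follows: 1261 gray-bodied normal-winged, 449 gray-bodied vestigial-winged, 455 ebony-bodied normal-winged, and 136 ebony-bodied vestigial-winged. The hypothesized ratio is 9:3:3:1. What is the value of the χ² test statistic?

3.284

The 9:3:3:1 ratio has 16 parts, so with N = 2301 the expected counts are:
  gray-bodied normal-winged: 2301 × 9/16 = 1294.3125
  gray-bodied vestigial-winged: 2301 × 3/16 = 431.4375
  ebony-bodied normal-winged: 2301 × 3/16 = 431.4375
  ebony-bodied vestigial-winged: 2301 × 1/16 = 143.8125
χ² = Σ (O − E)² / E
  gray-bodied normal-winged: (1261 − 1294.3125)² / 1294.3125 = 0.8574
  gray-bodied vestigial-winged: (449 − 431.4375)² / 431.4375 = 0.7149
  ebony-bodied normal-winged: (455 − 431.4375)² / 431.4375 = 1.2868
  ebony-bodied vestigial-winged: (136 − 143.8125)² / 143.8125 = 0.4244
χ² = 0.8574 + 0.7149 + 1.2868 + 0.4244 = 3.2835 ≈ 3.284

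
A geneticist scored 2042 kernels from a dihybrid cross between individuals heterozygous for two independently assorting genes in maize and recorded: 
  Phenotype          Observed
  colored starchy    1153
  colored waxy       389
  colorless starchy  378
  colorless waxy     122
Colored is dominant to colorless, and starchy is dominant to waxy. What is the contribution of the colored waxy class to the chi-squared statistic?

A dihybrid F₂ with independent assortment and complete dominance at both loci gives a 9:3:3:1 phenotypic ratio.
Under the 9:3:3:1 hypothesis (Σ ratio = 16, N = 2042):
  colored starchy: 2042 × 9/16 = 1148.625
  colored waxy: 2042 × 3/16 = 382.875
  colorless starchy: 2042 × 3/16 = 382.875
  colorless waxy: 2042 × 1/16 = 127.625
Contribution of colored waxy: (389 − 382.875)² / 382.875 = 0.0980

0.098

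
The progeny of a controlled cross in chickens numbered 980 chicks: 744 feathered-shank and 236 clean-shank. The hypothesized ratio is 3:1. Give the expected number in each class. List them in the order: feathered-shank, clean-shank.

Total ratio parts = 4. Expected numbers out of 980:
  feathered-shank: 980 × 3/4 = 735
  clean-shank: 980 × 1/4 = 245

735, 245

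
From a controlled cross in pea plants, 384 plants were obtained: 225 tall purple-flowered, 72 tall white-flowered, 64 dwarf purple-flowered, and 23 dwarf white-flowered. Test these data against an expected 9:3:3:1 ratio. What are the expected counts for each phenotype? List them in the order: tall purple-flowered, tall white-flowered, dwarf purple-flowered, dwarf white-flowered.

The 9:3:3:1 ratio has 16 parts, so with N = 384 the expected counts are:
  tall purple-flowered: 384 × 9/16 = 216
  tall white-flowered: 384 × 3/16 = 72
  dwarf purple-flowered: 384 × 3/16 = 72
  dwarf white-flowered: 384 × 1/16 = 24

216, 72, 72, 24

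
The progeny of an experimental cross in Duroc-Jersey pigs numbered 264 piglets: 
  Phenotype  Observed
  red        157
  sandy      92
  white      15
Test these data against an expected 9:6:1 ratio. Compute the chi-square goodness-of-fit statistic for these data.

Under the 9:6:1 hypothesis (Σ ratio = 16, N = 264):
  red: 264 × 9/16 = 148.5
  sandy: 264 × 6/16 = 99
  white: 264 × 1/16 = 16.5
χ² = Σ (O − E)² / E
  red: (157 − 148.5)² / 148.5 = 0.4865
  sandy: (92 − 99)² / 99 = 0.4949
  white: (15 − 16.5)² / 16.5 = 0.1364
χ² = 0.4865 + 0.4949 + 0.1364 = 1.1178 ≈ 1.118

1.118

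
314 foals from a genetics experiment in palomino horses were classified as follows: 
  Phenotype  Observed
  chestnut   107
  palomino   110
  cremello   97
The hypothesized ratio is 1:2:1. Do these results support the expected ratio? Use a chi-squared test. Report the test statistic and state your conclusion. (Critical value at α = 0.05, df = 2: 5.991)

28.777; not consistent

Under the 1:2:1 hypothesis (Σ ratio = 4, N = 314):
  chestnut: 314 × 1/4 = 78.5
  palomino: 314 × 2/4 = 157
  cremello: 314 × 1/4 = 78.5
χ² = Σ (O − E)² / E
  chestnut: (107 − 78.5)² / 78.5 = 10.3471
  palomino: (110 − 157)² / 157 = 14.0701
  cremello: (97 − 78.5)² / 78.5 = 4.3599
χ² = 10.3471 + 14.0701 + 4.3599 = 28.7771 ≈ 28.777
Degrees of freedom = 3 − 1 = 2; critical value at α = 0.05 is 5.991.
Since 28.777 > 5.991, we reject the null hypothesis — the data do not fit the 1:2:1 ratio.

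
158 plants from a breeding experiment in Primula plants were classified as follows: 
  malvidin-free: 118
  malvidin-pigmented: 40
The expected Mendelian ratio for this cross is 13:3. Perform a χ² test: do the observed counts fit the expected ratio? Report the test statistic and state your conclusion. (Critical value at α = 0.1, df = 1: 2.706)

Under the 13:3 hypothesis (Σ ratio = 16, N = 158):
  malvidin-free: 158 × 13/16 = 128.375
  malvidin-pigmented: 158 × 3/16 = 29.625
χ² = Σ (O − E)² / E
  malvidin-free: (118 − 128.375)² / 128.375 = 0.8385
  malvidin-pigmented: (40 − 29.625)² / 29.625 = 3.6334
χ² = 0.8385 + 3.6334 = 4.4719 ≈ 4.472
Degrees of freedom = 2 − 1 = 1; critical value at α = 0.1 is 2.706.
Since 4.472 > 2.706, we reject the null hypothesis — the data do not fit the 13:3 ratio.

4.472; not consistent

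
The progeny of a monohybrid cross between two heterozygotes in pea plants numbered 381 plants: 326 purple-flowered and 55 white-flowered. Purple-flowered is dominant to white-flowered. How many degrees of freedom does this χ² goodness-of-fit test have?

1

For a monohybrid cross between heterozygotes with complete dominance, the expected phenotypic ratio is 3:1.
A goodness-of-fit test with 2 phenotype classes has df = 2 − 1 = 1.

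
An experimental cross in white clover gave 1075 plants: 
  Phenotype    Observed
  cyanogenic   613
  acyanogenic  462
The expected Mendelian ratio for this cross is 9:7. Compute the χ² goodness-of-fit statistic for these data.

0.261

Expected counts for N = 1075 under a 9:7 ratio (total parts = 16):
  cyanogenic: 1075 × 9/16 = 604.6875
  acyanogenic: 1075 × 7/16 = 470.3125
χ² = Σ (O − E)² / E
  cyanogenic: (613 − 604.6875)² / 604.6875 = 0.1143
  acyanogenic: (462 − 470.3125)² / 470.3125 = 0.1469
χ² = 0.1143 + 0.1469 = 0.2612 ≈ 0.261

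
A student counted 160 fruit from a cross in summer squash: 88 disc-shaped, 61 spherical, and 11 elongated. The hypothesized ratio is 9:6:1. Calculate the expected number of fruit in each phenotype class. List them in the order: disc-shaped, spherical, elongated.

The 9:6:1 ratio has 16 parts, so with N = 160 the expected counts are:
  disc-shaped: 160 × 9/16 = 90
  spherical: 160 × 6/16 = 60
  elongated: 160 × 1/16 = 10

90, 60, 10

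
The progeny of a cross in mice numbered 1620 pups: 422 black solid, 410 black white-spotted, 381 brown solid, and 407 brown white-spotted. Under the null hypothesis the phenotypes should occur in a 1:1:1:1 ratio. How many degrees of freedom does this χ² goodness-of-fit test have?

3

A goodness-of-fit test with 4 phenotype classes has df = 4 − 1 = 3.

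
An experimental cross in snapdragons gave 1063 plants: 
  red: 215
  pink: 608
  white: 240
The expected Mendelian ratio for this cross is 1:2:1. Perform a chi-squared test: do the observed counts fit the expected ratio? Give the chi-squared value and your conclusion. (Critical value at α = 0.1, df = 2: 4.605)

23.198; not consistent

Expected counts for N = 1063 under a 1:2:1 ratio (total parts = 4):
  red: 1063 × 1/4 = 265.75
  pink: 1063 × 2/4 = 531.5
  white: 1063 × 1/4 = 265.75
χ² = Σ (O − E)² / E
  red: (215 − 265.75)² / 265.75 = 9.6917
  pink: (608 − 531.5)² / 531.5 = 11.0108
  white: (240 − 265.75)² / 265.75 = 2.4951
χ² = 9.6917 + 11.0108 + 2.4951 = 23.1976 ≈ 23.198
Degrees of freedom = 3 − 1 = 2; critical value at α = 0.1 is 4.605.
Since 23.198 > 4.605, we reject the null hypothesis — the data do not fit the 1:2:1 ratio.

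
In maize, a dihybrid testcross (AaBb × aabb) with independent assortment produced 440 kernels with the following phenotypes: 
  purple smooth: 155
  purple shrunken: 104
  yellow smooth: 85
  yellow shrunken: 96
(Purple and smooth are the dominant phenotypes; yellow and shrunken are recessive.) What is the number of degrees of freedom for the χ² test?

A dihybrid testcross with independent assortment gives a 1:1:1:1 ratio.
A goodness-of-fit test with 4 phenotype classes has df = 4 − 1 = 3.

3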